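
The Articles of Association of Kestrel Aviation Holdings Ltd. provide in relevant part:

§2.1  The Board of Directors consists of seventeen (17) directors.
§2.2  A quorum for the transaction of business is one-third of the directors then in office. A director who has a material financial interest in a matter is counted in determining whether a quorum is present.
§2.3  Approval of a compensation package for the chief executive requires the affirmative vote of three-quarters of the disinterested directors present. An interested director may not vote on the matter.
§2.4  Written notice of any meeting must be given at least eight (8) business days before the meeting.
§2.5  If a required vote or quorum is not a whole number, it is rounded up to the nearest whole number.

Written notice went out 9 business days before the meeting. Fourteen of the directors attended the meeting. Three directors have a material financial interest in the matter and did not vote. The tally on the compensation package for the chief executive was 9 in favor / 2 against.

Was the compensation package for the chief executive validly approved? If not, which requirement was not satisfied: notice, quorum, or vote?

Notice: 9 business days given; 8 required (9 ≥ 8). Satisfied.
Quorum: 14 present (interested directors count toward quorum); quorum is 6. Satisfied.
Vote: the compensation package for the chief executive requires three-fourths of the disinterested directors present (14 − 3 = 11). 3/4 of 11 = 8.25, rounded up to 9, so 9 affirmative votes are needed; 9 voted in favor. Satisfied.

Valid — all requirements satisfied.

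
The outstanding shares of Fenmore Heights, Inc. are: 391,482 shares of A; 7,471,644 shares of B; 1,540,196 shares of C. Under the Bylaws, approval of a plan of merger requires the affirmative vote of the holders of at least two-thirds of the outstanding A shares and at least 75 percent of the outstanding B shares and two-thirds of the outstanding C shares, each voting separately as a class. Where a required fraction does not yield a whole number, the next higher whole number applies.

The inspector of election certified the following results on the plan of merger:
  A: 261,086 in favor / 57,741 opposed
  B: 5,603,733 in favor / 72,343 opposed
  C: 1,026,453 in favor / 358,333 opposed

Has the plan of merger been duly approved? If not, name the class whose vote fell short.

A: 2/3 of 391482 = 260988; 260,988 required, 261,086 in favor — approved.
B: 3/4 of 7471644 = 5603733; 5,603,733 required, 5,603,733 in favor — approved.
C: 2/3 of 1540196 = 1026797.33, rounded up to 1026798; 1,026,798 required, 1,026,453 in favor — not approved.

Not approved — the C shares did not give the required vote.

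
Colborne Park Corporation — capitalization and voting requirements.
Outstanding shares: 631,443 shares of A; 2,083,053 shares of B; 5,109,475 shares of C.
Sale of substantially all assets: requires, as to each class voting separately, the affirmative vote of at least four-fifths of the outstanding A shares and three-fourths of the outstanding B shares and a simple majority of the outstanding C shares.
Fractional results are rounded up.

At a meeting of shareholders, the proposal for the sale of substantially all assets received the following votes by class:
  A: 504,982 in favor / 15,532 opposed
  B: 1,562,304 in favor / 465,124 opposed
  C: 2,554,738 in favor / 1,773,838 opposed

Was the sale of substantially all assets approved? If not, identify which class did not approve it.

Not approved — the A shares did not give the required vote.

A: 4/5 of 631443 = 505154.40, rounded up to 505155; 505,155 required, 504,982 in favor — not approved.
B: 3/4 of 2083053 = 1562289.75, rounded up to 1562290; 1,562,290 required, 1,562,304 in favor — approved.
C: a majority of 5109475 is 2554738; 2,554,738 required, 2,554,738 in favor — approved.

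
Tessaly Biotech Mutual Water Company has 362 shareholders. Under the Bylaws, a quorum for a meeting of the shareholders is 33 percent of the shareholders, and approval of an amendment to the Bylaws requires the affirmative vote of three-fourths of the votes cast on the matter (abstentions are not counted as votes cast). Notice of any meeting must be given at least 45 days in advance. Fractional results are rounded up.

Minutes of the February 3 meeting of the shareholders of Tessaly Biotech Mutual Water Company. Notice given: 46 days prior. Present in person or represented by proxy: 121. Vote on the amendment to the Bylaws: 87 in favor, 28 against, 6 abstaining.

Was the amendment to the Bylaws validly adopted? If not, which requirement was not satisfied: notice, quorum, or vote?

Notice: 46 days given; 45 required. Satisfied.
Quorum: 33% of 362 = 119.46, rounded up to 120; 121 present. Satisfied.
Vote: requires three-fourths of the votes cast (121 − 6 abstaining = 115); 3/4 of 115 = 86.25, rounded up to 87, so 87 needed; 87 in favor. Satisfied.

Valid — all requirements satisfied.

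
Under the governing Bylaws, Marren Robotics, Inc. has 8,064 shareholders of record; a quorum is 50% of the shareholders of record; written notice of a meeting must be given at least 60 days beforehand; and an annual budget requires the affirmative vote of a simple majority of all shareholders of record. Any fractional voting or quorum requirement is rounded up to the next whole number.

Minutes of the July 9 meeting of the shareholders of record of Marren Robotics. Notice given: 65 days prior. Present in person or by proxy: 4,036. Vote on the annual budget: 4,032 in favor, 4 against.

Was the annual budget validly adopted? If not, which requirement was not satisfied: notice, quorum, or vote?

Invalid — vote requirement not satisfied.

Notice: 65 days given; 60 required. Satisfied.
Quorum: 50% of 8,064 = 4,032; 4,036 present. Satisfied.
Vote: requires a majority of all shareholders of record (8,064); a majority of 8064 is 4033, so 4,033 needed; 4,032 in favor. Not satisfied.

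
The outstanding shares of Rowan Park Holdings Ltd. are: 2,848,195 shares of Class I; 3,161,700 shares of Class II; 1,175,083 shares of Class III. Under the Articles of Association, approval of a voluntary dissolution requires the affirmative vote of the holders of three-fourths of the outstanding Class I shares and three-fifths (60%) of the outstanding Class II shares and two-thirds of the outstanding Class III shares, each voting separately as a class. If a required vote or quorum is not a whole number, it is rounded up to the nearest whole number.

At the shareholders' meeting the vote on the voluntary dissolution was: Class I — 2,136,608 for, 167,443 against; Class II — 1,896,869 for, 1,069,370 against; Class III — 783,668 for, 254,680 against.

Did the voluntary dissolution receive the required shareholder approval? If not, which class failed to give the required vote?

Not approved — the Class II shares did not give the required vote.

Class I: 3/4 of 2848195 = 2136146.25, rounded up to 2136147; 2,136,147 required, 2,136,608 in favor — approved.
Class II: 3/5 of 3161700 = 1897020; 1,897,020 required, 1,896,869 in favor — not approved.
Class III: 2/3 of 1175083 = 783388.67, rounded up to 783389; 783,389 required, 783,668 in favor — approved.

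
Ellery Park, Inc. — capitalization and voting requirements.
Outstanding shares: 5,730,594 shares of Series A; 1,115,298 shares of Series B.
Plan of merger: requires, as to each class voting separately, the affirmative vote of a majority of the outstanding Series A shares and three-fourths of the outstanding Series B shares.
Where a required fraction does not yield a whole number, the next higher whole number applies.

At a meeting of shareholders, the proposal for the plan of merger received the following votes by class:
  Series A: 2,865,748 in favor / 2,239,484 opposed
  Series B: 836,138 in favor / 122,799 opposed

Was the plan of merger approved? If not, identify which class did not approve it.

Series A: a majority of 5730594 is 2865298; 2,865,298 required, 2,865,748 in favor — approved.
Series B: 3/4 of 1115298 = 836473.50, rounded up to 836474; 836,474 required, 836,138 in favor — not approved.

Not approved — the Series B shares did not give the required vote.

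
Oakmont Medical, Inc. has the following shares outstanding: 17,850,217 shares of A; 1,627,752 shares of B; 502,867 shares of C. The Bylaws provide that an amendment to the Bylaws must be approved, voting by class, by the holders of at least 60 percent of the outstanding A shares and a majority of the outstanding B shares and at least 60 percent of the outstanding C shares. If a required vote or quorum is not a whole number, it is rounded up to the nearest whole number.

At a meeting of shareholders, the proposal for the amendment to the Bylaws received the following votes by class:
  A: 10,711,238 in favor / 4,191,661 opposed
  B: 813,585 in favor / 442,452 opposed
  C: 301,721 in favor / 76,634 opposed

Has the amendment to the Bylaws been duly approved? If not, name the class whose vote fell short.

Not approved — the B shares did not give the required vote.

A: 3/5 of 17850217 = 10710130.20, rounded up to 10710131; 10,710,131 required, 10,711,238 in favor — approved.
B: a majority of 1627752 is 813877; 813,877 required, 813,585 in favor — not approved.
C: 3/5 of 502867 = 301720.20, rounded up to 301721; 301,721 required, 301,721 in favor — approved.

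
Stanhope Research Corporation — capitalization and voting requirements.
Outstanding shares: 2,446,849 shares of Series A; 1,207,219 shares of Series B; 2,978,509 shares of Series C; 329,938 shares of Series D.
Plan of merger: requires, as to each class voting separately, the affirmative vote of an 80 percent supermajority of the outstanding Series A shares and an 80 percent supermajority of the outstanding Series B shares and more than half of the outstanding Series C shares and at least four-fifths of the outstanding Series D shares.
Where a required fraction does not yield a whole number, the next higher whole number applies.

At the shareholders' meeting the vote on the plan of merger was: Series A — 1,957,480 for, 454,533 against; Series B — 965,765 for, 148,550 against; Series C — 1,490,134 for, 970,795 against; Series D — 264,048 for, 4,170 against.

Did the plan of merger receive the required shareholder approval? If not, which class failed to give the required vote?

Not approved — the Series B shares did not give the required vote.

Series A: 4/5 of 2446849 = 1957479.20, rounded up to 1957480; 1,957,480 required, 1,957,480 in favor — approved.
Series B: 4/5 of 1207219 = 965775.20, rounded up to 965776; 965,776 required, 965,765 in favor — not approved.
Series C: a majority of 2978509 is 1489255; 1,489,255 required, 1,490,134 in favor — approved.
Series D: 4/5 of 329938 = 263950.40, rounded up to 263951; 263,951 required, 264,048 in favor — approved.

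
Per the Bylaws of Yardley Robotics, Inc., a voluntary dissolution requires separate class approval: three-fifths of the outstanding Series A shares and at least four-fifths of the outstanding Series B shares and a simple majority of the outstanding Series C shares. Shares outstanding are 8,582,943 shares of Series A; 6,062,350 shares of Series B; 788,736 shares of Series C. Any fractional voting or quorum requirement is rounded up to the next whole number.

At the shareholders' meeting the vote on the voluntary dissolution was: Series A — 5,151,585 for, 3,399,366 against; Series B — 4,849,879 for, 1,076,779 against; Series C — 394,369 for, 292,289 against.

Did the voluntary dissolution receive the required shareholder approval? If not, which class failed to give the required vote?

Not approved — the Series B shares did not give the required vote.

Series A: 3/5 of 8582943 = 5149765.80, rounded up to 5149766; 5,149,766 required, 5,151,585 in favor — approved.
Series B: 4/5 of 6062350 = 4849880; 4,849,880 required, 4,849,879 in favor — not approved.
Series C: a majority of 788736 is 394369; 394,369 required, 394,369 in favor — approved.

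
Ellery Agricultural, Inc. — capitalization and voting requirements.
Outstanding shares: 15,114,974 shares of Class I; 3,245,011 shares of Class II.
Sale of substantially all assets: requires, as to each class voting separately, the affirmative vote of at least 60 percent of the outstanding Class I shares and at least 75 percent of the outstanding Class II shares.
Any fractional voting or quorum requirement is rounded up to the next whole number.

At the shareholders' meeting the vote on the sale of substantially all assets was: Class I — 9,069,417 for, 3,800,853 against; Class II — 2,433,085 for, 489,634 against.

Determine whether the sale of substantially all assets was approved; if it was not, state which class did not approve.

Not approved — the Class II shares did not give the required vote.

Class I: 3/5 of 15114974 = 9068984.40, rounded up to 9068985; 9,068,985 required, 9,069,417 in favor — approved.
Class II: 3/4 of 3245011 = 2433758.25, rounded up to 2433759; 2,433,759 required, 2,433,085 in favor — not approved.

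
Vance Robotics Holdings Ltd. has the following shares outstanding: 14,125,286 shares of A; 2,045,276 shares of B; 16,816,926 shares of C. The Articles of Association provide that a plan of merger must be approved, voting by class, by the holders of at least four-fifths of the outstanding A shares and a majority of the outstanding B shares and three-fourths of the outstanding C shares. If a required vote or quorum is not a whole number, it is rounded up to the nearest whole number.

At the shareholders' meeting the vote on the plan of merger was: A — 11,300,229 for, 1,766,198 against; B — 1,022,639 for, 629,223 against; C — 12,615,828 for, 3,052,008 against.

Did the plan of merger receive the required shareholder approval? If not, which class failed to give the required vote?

A: 4/5 of 14125286 = 11300228.80, rounded up to 11300229; 11,300,229 required, 11,300,229 in favor — approved.
B: a majority of 2045276 is 1022639; 1,022,639 required, 1,022,639 in favor — approved.
C: 3/4 of 16816926 = 12612694.50, rounded up to 12612695; 12,612,695 required, 12,615,828 in favor — approved.

Approved — every class gave the required vote.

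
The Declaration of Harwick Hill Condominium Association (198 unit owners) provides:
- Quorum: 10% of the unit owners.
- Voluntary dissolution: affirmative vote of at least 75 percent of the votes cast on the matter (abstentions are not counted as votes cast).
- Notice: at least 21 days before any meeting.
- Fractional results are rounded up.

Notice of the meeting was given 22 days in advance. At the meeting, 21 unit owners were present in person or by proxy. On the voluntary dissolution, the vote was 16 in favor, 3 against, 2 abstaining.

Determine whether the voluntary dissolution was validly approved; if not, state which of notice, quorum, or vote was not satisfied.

Notice: 22 days given; 21 required. Satisfied.
Quorum: 10% of 198 = 19.80, rounded up to 20; 21 present. Satisfied.
Vote: requires three-fourths of the votes cast (21 − 2 abstaining = 19); 3/4 of 19 = 14.25, rounded up to 15, so 15 needed; 16 in favor. Satisfied.

Valid — all requirements satisfied.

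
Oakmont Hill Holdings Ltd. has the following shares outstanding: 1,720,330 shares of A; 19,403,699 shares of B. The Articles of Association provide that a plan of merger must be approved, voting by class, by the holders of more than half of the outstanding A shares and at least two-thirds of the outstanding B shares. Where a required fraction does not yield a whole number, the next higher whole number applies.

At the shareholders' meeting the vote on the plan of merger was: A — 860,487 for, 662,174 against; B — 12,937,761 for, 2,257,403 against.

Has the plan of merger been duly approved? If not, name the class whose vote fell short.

A: a majority of 1720330 is 860166; 860,166 required, 860,487 in favor — approved.
B: 2/3 of 19403699 = 12935799.33, rounded up to 12935800; 12,935,800 required, 12,937,761 in favor — approved.

Approved — every class gave the required vote.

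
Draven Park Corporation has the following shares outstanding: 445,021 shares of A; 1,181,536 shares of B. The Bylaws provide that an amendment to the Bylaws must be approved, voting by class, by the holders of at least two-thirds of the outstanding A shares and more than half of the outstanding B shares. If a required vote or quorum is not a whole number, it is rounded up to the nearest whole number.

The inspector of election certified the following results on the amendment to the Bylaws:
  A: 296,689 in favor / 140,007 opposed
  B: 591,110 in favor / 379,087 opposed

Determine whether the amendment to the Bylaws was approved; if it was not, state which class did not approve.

Approved — every class gave the required vote.

A: 2/3 of 445021 = 296680.67, rounded up to 296681; 296,681 required, 296,689 in favor — approved.
B: a majority of 1181536 is 590769; 590,769 required, 591,110 in favor — approved.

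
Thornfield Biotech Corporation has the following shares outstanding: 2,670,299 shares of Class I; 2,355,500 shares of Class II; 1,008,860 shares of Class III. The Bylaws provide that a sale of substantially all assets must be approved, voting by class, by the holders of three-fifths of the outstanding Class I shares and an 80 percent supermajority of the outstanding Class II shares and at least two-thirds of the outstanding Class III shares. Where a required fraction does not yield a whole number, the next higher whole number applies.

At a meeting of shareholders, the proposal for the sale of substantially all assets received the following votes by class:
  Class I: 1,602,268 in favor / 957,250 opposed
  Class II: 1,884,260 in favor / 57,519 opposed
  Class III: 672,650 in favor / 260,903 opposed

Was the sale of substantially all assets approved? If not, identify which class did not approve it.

Class I: 3/5 of 2670299 = 1602179.40, rounded up to 1602180; 1,602,180 required, 1,602,268 in favor — approved.
Class II: 4/5 of 2355500 = 1884400; 1,884,400 required, 1,884,260 in favor — not approved.
Class III: 2/3 of 1008860 = 672573.33, rounded up to 672574; 672,574 required, 672,650 in favor — approved.

Not approved — the Class II shares did not give the required vote.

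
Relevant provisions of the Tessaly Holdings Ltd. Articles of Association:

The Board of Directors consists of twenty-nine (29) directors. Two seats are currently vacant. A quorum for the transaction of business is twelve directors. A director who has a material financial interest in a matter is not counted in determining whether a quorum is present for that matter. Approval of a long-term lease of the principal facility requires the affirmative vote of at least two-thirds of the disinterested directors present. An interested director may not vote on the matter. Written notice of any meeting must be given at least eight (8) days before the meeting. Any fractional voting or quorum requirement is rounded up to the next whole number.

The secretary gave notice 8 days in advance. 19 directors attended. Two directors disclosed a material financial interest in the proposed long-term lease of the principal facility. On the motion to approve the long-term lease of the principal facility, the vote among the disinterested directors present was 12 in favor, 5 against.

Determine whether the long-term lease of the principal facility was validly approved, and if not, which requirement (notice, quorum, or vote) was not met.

Valid — all requirements satisfied.

Notice: 8 days given; 8 required (8 ≥ 8). Satisfied.
Quorum: 19 present, but the 2 interested directors do not count, leaving 17. Quorum is 12. Satisfied.
Vote: the long-term lease of the principal facility requires two-thirds of the disinterested directors present (19 − 2 = 17). 2/3 of 17 = 11.33, rounded up to 12, so 12 affirmative votes are needed; 12 voted in favor. Satisfied.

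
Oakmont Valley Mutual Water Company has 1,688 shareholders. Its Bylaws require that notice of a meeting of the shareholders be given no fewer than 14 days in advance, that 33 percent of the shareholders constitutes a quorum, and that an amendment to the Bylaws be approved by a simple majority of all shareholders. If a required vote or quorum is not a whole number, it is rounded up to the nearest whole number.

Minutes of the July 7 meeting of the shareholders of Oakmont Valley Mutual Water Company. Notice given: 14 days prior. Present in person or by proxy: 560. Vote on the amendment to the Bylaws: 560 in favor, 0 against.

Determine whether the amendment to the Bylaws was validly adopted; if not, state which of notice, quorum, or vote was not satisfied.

Notice: 14 days given; 14 required. Satisfied.
Quorum: 33% of 1,688 = 557.04, rounded up to 558; 560 present. Satisfied.
Vote: requires a majority of all shareholders (1,688); a majority of 1688 is 845, so 845 needed; 560 in favor. Not satisfied.

Invalid — vote requirement not satisfied.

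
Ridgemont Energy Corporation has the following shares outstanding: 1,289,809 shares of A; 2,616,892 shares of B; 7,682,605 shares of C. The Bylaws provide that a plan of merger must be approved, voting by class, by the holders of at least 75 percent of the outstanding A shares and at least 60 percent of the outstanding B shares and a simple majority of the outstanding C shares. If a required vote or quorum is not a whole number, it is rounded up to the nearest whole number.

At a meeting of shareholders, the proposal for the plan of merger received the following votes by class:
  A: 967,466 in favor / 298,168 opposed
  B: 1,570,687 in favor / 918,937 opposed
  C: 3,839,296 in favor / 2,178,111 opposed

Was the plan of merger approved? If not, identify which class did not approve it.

Not approved — the C shares did not give the required vote.

A: 3/4 of 1289809 = 967356.75, rounded up to 967357; 967,357 required, 967,466 in favor — approved.
B: 3/5 of 2616892 = 1570135.20, rounded up to 1570136; 1,570,136 required, 1,570,687 in favor — approved.
C: a majority of 7682605 is 3841303; 3,841,303 required, 3,839,296 in favor — not approved.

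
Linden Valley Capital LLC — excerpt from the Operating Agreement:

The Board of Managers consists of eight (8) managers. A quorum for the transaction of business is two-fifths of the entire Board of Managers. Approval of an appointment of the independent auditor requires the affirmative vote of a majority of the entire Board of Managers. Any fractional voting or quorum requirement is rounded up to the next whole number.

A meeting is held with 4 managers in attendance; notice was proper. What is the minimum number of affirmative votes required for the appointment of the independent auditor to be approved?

5

The appointment of the independent auditor requires a majority of the entire Board of Managers (8).
A majority of 8 is 5.
(Only 4 can vote, so the appointment of the independent auditor cannot pass at this meeting, but the required vote is still 5.)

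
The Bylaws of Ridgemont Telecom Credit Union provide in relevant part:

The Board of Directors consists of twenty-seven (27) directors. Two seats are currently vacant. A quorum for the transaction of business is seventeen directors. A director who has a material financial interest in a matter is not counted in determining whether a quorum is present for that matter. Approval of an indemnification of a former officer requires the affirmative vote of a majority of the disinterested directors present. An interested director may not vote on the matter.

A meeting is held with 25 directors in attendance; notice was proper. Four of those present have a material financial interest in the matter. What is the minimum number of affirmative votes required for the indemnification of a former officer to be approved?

The indemnification of a former officer requires a majority of the disinterested directors present (25 − 4 = 21).
A majority of 21 is 11.

11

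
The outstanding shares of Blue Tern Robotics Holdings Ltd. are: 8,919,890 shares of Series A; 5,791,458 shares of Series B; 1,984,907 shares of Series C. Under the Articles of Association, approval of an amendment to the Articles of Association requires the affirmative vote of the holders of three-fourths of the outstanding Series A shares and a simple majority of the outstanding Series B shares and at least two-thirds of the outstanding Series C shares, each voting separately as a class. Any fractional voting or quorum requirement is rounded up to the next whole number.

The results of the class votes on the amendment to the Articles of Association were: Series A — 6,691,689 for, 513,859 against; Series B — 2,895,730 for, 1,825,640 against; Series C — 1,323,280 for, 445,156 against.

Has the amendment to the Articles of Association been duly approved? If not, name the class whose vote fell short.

Approved — every class gave the required vote.

Series A: 3/4 of 8919890 = 6689917.50, rounded up to 6689918; 6,689,918 required, 6,691,689 in favor — approved.
Series B: a majority of 5791458 is 2895730; 2,895,730 required, 2,895,730 in favor — approved.
Series C: 2/3 of 1984907 = 1323271.33, rounded up to 1323272; 1,323,272 required, 1,323,280 in favor — approved.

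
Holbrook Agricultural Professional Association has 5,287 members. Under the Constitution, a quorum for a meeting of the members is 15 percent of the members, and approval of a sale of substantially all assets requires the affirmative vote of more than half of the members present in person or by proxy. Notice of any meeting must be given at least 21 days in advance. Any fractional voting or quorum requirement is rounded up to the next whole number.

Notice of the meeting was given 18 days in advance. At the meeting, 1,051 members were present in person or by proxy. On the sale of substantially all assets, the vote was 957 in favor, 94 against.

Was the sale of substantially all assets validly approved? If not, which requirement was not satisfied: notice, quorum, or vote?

Notice: 18 days given; 21 required. Not satisfied.
Quorum: 15% of 5,287 = 793.05, rounded up to 794; 1,051 present. Satisfied.
Vote: requires a majority of those present (1,051); a majority of 1051 is 526, so 526 needed; 957 in favor. Satisfied.

Invalid — notice requirement not satisfied.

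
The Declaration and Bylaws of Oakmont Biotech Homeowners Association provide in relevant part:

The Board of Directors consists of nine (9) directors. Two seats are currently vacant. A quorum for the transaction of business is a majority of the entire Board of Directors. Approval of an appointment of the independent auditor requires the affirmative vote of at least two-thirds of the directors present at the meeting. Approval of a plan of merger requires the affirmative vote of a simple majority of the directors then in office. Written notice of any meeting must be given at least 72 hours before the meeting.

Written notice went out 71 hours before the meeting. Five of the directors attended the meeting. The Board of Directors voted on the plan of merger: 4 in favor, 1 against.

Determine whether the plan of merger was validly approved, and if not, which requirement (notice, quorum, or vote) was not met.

Notice: 71 hours given; 72 required (71 < 72). Not satisfied.
Quorum: 5 present; quorum is 5. Satisfied.
Vote: the plan of merger requires a majority of the directors then in office (7). A majority of 7 is 4, so 4 affirmative votes are needed; 4 voted in favor. Satisfied.

Invalid — notice requirement not satisfied.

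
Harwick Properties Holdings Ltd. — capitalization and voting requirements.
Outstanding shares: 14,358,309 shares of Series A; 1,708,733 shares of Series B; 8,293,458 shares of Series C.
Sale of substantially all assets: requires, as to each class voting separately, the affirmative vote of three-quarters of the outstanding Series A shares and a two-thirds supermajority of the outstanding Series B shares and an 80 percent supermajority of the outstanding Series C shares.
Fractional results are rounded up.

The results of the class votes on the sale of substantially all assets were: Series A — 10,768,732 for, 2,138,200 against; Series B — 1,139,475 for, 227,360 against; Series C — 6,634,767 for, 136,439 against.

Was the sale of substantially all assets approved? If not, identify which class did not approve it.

Approved — every class gave the required vote.

Series A: 3/4 of 14358309 = 10768731.75, rounded up to 10768732; 10,768,732 required, 10,768,732 in favor — approved.
Series B: 2/3 of 1708733 = 1139155.33, rounded up to 1139156; 1,139,156 required, 1,139,475 in favor — approved.
Series C: 4/5 of 8293458 = 6634766.40, rounded up to 6634767; 6,634,767 required, 6,634,767 in favor — approved.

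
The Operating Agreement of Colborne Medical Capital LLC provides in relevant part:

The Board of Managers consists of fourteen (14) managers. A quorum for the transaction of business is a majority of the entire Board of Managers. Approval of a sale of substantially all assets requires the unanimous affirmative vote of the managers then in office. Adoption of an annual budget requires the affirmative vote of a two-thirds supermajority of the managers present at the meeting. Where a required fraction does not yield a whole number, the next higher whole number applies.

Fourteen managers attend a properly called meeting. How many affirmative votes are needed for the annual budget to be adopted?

The annual budget requires two-thirds of the managers present (14).
2/3 of 14 = 9.33, rounded up to 10.

10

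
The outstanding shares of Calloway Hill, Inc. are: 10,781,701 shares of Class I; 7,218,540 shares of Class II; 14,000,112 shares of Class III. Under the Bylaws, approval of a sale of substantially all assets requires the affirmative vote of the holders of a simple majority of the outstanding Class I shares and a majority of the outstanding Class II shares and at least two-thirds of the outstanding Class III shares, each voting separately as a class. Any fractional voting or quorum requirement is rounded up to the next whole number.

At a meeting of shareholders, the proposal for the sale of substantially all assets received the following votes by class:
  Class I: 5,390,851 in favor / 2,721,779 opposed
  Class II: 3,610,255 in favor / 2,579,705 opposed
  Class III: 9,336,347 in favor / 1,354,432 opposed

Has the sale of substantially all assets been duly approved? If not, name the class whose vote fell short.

Approved — every class gave the required vote.

Class I: a majority of 10781701 is 5390851; 5,390,851 required, 5,390,851 in favor — approved.
Class II: a majority of 7218540 is 3609271; 3,609,271 required, 3,610,255 in favor — approved.
Class III: 2/3 of 14000112 = 9333408; 9,333,408 required, 9,336,347 in favor — approved.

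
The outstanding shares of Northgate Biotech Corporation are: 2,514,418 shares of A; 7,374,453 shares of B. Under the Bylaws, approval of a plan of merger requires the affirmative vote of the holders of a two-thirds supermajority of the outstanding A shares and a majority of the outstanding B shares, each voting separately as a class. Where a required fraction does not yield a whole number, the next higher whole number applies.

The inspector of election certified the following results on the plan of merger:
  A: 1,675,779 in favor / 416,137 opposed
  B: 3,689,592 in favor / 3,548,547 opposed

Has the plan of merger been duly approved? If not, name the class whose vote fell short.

A: 2/3 of 2514418 = 1676278.67, rounded up to 1676279; 1,676,279 required, 1,675,779 in favor — not approved.
B: a majority of 7374453 is 3687227; 3,687,227 required, 3,689,592 in favor — approved.

Not approved — the A shares did not give the required vote.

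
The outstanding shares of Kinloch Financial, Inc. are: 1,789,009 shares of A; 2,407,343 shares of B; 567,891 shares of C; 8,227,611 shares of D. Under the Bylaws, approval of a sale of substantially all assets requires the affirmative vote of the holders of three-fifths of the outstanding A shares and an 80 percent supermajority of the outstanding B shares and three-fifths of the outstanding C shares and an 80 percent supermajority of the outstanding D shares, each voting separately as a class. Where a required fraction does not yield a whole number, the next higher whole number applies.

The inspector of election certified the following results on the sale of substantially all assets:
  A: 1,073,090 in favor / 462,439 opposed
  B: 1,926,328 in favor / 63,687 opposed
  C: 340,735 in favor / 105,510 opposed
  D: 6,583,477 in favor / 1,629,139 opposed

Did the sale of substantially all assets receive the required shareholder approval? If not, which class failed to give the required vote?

A: 3/5 of 1789009 = 1073405.40, rounded up to 1073406; 1,073,406 required, 1,073,090 in favor — not approved.
B: 4/5 of 2407343 = 1925874.40, rounded up to 1925875; 1,925,875 required, 1,926,328 in favor — approved.
C: 3/5 of 567891 = 340734.60, rounded up to 340735; 340,735 required, 340,735 in favor — approved.
D: 4/5 of 8227611 = 6582088.80, rounded up to 6582089; 6,582,089 required, 6,583,477 in favor — approved.

Not approved — the A shares did not give the required vote.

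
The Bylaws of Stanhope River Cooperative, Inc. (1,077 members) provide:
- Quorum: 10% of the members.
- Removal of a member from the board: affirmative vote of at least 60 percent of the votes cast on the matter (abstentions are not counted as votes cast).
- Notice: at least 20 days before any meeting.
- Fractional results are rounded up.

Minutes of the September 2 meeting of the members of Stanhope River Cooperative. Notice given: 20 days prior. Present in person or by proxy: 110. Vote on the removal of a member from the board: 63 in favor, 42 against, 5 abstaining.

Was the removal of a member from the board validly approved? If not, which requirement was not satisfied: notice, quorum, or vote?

Valid — all requirements satisfied.

Notice: 20 days given; 20 required. Satisfied.
Quorum: 10% of 1,077 = 107.70, rounded up to 108; 110 present. Satisfied.
Vote: requires three-fifths of the votes cast (110 − 5 abstaining = 105); 3/5 of 105 = 63, so 63 needed; 63 in favor. Satisfied.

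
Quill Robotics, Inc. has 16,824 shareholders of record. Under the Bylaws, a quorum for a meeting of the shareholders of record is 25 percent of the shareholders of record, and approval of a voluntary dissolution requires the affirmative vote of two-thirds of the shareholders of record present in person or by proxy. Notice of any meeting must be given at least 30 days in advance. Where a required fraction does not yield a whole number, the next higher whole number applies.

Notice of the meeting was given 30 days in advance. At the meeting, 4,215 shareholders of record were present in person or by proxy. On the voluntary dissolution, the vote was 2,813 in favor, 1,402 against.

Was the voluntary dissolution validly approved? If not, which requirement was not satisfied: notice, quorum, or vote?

Valid — all requirements satisfied.

Notice: 30 days given; 30 required. Satisfied.
Quorum: 25% of 16,824 = 4,206; 4,215 present. Satisfied.
Vote: requires two-thirds of those present (4,215); 2/3 of 4215 = 2810, so 2,810 needed; 2,813 in favor. Satisfied.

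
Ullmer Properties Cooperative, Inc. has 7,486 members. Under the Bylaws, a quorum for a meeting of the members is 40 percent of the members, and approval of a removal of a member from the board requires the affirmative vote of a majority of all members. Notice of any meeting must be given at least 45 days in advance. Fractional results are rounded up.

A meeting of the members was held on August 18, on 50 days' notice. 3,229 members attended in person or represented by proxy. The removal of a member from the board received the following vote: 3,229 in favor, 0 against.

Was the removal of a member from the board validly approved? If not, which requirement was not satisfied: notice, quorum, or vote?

Invalid — vote requirement not satisfied.

Notice: 50 days given; 45 required. Satisfied.
Quorum: 40% of 7,486 = 2,994.40, rounded up to 2,995; 3,229 present. Satisfied.
Vote: requires a majority of all members (7,486); a majority of 7486 is 3744, so 3,744 needed; 3,229 in favor. Not satisfied.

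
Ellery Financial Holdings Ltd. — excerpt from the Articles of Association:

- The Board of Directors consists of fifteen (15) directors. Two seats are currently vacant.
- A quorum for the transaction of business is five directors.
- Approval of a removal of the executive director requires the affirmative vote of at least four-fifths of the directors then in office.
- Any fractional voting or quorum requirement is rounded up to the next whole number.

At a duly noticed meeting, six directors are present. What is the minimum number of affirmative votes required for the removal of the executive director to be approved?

11

The removal of the executive director requires four-fifths of the directors then in office (13).
4/5 of 13 = 10.40, rounded up to 11.
(Only 6 can vote, so the removal of the executive director cannot pass at this meeting, but the required vote is still 11.)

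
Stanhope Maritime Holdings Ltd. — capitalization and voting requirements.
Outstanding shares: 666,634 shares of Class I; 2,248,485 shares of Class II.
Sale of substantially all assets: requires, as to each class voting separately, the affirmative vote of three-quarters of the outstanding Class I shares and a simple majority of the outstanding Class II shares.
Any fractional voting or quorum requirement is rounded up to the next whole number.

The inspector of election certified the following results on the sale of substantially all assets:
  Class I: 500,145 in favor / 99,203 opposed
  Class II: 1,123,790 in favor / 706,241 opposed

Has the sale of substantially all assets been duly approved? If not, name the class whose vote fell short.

Not approved — the Class II shares did not give the required vote.

Class I: 3/4 of 666634 = 499975.50, rounded up to 499976; 499,976 required, 500,145 in favor — approved.
Class II: a majority of 2248485 is 1124243; 1,124,243 required, 1,123,790 in favor — not approved.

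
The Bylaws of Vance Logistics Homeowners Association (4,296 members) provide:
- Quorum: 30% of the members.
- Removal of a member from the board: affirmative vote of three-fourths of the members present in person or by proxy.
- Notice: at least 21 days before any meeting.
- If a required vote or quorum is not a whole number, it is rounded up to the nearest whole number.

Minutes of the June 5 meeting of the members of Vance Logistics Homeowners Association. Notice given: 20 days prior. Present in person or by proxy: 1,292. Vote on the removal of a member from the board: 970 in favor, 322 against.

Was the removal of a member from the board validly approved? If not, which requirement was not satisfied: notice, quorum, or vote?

Notice: 20 days given; 21 required. Not satisfied.
Quorum: 30% of 4,296 = 1,288.80, rounded up to 1,289; 1,292 present. Satisfied.
Vote: requires three-fourths of those present (1,292); 3/4 of 1292 = 969, so 969 needed; 970 in favor. Satisfied.

Invalid — notice requirement not satisfied.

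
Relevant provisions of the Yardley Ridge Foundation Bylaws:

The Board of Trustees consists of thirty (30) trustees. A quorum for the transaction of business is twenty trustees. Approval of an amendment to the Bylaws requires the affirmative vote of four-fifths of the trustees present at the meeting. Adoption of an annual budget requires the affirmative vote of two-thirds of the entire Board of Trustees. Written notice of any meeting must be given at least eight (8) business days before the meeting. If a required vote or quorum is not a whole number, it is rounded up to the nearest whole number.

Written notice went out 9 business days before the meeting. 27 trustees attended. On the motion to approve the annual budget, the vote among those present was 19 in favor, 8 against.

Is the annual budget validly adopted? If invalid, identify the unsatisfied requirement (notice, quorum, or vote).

Notice: 9 business days given; 8 required (9 ≥ 8). Satisfied.
Quorum: 27 present; quorum is 20. Satisfied.
Vote: the annual budget requires two-thirds of the entire Board of Trustees (30). 2/3 of 30 = 20, so 20 affirmative votes are needed; 19 voted in favor. Not satisfied.

Invalid — vote requirement not satisfied.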